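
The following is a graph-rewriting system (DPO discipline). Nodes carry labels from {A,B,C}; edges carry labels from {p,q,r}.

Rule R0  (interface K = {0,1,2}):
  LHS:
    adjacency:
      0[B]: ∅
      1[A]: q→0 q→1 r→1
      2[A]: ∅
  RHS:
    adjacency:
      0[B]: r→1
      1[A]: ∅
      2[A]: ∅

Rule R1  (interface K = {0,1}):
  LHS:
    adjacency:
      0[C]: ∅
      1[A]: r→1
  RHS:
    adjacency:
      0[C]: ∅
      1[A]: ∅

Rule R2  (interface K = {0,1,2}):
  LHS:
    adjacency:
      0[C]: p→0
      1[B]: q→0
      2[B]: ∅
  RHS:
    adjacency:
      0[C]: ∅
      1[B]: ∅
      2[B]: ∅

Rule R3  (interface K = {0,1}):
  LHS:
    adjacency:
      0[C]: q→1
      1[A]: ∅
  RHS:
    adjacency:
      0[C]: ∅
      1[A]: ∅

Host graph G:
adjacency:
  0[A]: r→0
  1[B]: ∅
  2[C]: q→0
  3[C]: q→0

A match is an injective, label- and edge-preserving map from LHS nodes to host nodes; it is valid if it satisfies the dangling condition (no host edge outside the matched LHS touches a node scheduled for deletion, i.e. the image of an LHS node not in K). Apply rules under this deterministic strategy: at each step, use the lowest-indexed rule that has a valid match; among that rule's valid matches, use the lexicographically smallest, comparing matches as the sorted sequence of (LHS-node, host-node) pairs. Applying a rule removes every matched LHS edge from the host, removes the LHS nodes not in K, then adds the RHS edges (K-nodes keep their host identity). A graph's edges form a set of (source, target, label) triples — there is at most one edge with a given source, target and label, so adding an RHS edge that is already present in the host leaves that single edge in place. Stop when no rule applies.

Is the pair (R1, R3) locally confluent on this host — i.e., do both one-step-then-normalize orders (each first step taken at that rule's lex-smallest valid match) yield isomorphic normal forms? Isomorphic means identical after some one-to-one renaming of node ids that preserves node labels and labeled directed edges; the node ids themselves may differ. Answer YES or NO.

branch R1-first: apply at {0↦2, 1↦0} → |E|=2, then 2 more step(s) → NF |V|=4 |E|=0 V={0:A, 1:B, 2:C, 3:C} E=∅
branch R3-first: apply at {0↦2, 1↦0} → |E|=2, then 2 more step(s) → NF |V|=4 |E|=0 V={0:A, 1:B, 2:C, 3:C} E=∅
graphs isomorphic (equal up to label-preserving node renaming)

Answer: YES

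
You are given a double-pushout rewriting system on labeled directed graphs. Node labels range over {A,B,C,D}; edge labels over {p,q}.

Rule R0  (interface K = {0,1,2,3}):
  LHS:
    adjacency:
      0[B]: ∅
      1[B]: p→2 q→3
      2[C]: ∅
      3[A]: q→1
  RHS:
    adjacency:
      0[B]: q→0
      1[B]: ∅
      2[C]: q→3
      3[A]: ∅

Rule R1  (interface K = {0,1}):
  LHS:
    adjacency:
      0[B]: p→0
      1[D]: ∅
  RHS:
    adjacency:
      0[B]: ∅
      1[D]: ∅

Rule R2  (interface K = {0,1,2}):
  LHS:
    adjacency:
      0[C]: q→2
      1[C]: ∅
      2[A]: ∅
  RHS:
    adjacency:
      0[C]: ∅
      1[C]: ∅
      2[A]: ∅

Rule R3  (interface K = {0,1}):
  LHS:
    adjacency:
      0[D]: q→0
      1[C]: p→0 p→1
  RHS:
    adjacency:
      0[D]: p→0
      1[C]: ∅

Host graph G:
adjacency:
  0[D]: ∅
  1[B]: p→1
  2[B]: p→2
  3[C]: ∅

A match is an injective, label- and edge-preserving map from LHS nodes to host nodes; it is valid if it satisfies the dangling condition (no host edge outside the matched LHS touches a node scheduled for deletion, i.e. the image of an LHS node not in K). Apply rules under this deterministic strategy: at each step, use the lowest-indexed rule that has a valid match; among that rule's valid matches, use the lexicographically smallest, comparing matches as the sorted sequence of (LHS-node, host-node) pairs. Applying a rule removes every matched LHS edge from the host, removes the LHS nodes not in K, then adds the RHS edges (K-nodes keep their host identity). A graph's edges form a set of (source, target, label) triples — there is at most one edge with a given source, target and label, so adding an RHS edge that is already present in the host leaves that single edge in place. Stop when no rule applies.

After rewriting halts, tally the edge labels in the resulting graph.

Answer: (no edges)

Rewrite trace:
start.  V:4 E:2  edges: 1-p->1 2-p->2
1. fire R1 via {0↦1, 1↦0}  →  V:4 E:1  edges: 2-p->2
2. fire R1 via {0↦2, 1↦0}  →  V:4 E:0  edges: ∅
final graph: no rule applies after step 2
NF edges: []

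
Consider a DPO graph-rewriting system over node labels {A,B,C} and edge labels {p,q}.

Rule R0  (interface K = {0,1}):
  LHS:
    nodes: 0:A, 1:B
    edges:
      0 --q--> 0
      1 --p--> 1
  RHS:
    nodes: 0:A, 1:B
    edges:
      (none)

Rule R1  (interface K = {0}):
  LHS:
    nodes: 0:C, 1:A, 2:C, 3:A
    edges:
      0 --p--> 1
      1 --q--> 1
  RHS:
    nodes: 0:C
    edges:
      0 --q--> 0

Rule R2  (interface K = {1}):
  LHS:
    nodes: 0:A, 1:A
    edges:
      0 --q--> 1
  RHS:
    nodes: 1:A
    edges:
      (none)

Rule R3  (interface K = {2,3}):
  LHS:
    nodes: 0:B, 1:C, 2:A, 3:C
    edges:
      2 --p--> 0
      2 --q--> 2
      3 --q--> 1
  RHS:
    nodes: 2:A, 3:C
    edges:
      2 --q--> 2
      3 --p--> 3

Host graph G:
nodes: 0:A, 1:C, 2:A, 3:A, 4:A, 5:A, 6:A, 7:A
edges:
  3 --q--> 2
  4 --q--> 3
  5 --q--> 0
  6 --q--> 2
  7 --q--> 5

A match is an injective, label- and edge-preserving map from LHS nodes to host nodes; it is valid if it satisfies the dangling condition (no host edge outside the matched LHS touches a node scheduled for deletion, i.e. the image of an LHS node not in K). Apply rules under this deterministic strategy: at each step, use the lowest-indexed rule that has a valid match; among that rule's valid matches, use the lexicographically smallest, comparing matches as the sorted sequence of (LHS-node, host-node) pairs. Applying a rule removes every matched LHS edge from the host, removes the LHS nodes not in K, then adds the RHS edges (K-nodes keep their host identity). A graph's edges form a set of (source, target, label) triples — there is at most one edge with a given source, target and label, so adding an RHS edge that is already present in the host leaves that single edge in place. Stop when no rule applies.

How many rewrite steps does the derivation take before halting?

[0] host  ⇒  8 nodes, 5 edges  {3-q->2 4-q->3 5-q->0 6-q->2 7-q->5}
[1] R2 @ {0↦4, 1↦3}  ⇒  7 nodes, 4 edges  {3-q->2 5-q->0 6-q->2 7-q->5}
[2] R2 @ {0↦3, 1↦2}  ⇒  6 nodes, 3 edges  {5-q->0 6-q->2 7-q->5}
[3] R2 @ {0↦6, 1↦2}  ⇒  5 nodes, 2 edges  {5-q->0 7-q->5}
[4] R2 @ {0↦7, 1↦5}  ⇒  4 nodes, 1 edges  {5-q->0}
[5] R2 @ {0↦5, 1↦0}  ⇒  3 nodes, 0 edges  {∅}
final graph: no rule applies after step 5

Answer: 5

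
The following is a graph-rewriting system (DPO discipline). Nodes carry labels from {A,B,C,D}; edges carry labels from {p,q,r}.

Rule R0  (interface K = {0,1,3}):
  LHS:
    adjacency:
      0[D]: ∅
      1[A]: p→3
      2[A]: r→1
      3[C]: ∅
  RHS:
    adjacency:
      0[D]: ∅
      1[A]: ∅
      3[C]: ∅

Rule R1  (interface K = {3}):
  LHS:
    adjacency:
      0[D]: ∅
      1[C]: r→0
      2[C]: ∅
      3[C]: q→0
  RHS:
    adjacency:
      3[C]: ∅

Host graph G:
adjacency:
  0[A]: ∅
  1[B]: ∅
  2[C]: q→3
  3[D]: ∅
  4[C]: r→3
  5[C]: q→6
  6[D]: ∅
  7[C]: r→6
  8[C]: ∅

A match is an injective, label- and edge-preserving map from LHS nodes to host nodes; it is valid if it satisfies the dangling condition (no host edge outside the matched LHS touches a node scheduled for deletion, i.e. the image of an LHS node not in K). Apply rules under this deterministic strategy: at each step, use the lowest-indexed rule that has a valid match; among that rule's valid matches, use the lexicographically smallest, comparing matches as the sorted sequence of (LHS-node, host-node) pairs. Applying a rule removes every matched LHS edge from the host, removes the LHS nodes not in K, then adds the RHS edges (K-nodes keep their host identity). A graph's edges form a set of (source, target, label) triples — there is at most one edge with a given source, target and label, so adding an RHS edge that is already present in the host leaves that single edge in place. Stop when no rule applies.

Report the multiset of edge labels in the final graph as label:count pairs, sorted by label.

Answer: (no edges)

Steps:
initial: |V|=9 |E|=4  E = 2-q->3 4-r->3 5-q->6 7-r->6
step 1: apply R1 at {0↦3, 1↦4, 2↦8, 3↦2}  → |V|=6 |E|=2  E = 5-q->6 7-r->6
step 2: apply R1 at {0↦6, 1↦7, 2↦2, 3↦5}  → |V|=3 |E|=0  E = ∅
final graph: no rule applies after step 2
NF edges: []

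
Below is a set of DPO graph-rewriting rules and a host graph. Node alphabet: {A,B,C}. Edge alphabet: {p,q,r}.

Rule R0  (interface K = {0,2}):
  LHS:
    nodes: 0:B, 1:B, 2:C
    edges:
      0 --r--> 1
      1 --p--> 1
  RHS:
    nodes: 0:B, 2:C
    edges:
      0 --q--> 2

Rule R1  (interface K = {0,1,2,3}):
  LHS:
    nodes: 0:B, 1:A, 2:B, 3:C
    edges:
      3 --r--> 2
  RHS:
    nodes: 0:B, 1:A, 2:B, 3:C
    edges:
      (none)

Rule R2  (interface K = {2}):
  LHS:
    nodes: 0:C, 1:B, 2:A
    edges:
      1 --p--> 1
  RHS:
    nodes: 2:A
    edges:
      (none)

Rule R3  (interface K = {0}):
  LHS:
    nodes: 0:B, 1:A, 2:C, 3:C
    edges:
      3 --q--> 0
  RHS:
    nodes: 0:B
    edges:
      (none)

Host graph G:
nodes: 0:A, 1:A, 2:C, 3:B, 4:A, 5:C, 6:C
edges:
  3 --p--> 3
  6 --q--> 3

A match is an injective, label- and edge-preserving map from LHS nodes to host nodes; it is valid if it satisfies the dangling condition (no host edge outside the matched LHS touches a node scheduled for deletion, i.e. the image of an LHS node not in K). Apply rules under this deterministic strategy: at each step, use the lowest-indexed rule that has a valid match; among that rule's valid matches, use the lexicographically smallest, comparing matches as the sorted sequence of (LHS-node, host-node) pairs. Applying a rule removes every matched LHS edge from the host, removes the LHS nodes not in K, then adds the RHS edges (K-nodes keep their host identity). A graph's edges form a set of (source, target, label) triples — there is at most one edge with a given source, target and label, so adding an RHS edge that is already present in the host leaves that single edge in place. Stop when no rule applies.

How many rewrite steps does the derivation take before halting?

start.  V:7 E:2  edges: 3-p->3 6-q->3
1. fire R3 via {0↦3, 1↦0, 2↦2, 3↦6}  →  V:4 E:1  edges: 3-p->3
2. fire R2 via {0↦5, 1↦3, 2↦1}  →  V:2 E:0  edges: ∅
final graph: no rule applies after step 2

Answer: 2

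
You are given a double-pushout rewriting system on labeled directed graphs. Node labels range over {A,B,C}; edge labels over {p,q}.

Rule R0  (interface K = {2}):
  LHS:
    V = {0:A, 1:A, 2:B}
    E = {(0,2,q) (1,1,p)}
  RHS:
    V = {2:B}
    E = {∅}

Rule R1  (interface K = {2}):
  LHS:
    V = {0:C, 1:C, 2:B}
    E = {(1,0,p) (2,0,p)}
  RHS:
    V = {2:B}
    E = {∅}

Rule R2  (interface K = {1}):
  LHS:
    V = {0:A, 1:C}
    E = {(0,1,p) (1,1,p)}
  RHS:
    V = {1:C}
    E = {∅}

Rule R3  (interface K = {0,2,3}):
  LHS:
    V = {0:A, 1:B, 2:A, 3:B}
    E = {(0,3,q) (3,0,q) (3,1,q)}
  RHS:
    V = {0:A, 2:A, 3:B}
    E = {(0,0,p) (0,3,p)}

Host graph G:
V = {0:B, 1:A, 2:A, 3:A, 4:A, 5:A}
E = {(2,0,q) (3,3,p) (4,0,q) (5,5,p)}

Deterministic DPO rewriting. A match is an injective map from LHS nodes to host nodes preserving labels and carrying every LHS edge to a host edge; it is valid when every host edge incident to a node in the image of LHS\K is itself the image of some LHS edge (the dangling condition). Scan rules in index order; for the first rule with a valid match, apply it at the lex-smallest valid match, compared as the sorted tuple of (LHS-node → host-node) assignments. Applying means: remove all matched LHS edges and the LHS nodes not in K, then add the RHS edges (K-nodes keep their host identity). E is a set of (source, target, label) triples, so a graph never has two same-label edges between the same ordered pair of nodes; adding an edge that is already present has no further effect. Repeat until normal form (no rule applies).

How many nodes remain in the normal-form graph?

start.  V:6 E:4  edges: 2-q->0 3-p->3 4-q->0 5-p->5
1. fire R0 via {0↦2, 1↦3, 2↦0}  →  V:4 E:2  edges: 4-q->0 5-p->5
2. fire R0 via {0↦4, 1↦5, 2↦0}  →  V:2 E:0  edges: ∅
final graph: no rule applies after step 2
NF nodes: {0:B, 1:A}

Answer: 2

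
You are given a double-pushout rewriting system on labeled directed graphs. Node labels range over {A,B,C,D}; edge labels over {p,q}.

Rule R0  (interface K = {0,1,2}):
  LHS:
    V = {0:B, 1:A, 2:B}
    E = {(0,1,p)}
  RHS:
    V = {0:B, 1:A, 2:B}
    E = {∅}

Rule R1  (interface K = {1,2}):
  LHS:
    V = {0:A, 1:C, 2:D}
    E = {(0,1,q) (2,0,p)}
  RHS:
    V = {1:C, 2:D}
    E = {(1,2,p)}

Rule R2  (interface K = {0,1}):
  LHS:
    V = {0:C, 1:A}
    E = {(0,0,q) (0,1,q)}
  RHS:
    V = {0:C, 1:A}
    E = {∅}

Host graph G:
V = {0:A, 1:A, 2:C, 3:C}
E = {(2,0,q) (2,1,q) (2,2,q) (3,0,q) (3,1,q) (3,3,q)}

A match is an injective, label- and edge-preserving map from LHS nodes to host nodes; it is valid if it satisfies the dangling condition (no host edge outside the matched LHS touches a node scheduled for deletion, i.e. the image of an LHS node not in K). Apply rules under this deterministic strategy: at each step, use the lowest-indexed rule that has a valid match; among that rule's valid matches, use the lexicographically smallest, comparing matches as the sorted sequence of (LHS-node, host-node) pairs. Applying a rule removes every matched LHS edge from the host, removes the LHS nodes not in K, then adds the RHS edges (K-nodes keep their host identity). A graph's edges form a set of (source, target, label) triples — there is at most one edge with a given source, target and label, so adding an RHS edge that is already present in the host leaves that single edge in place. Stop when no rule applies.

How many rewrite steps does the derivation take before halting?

initial: |V|=4 |E|=6  E = 2-q->0 2-q->1 2-q->2 3-q->0 3-q->1 3-q->3
step 1: apply R2 at {0↦2, 1↦0}  → |V|=4 |E|=4  E = 2-q->1 3-q->0 3-q->1 3-q->3
step 2: apply R2 at {0↦3, 1↦0}  → |V|=4 |E|=2  E = 2-q->1 3-q->1
final graph: no rule applies after step 2

Answer: 2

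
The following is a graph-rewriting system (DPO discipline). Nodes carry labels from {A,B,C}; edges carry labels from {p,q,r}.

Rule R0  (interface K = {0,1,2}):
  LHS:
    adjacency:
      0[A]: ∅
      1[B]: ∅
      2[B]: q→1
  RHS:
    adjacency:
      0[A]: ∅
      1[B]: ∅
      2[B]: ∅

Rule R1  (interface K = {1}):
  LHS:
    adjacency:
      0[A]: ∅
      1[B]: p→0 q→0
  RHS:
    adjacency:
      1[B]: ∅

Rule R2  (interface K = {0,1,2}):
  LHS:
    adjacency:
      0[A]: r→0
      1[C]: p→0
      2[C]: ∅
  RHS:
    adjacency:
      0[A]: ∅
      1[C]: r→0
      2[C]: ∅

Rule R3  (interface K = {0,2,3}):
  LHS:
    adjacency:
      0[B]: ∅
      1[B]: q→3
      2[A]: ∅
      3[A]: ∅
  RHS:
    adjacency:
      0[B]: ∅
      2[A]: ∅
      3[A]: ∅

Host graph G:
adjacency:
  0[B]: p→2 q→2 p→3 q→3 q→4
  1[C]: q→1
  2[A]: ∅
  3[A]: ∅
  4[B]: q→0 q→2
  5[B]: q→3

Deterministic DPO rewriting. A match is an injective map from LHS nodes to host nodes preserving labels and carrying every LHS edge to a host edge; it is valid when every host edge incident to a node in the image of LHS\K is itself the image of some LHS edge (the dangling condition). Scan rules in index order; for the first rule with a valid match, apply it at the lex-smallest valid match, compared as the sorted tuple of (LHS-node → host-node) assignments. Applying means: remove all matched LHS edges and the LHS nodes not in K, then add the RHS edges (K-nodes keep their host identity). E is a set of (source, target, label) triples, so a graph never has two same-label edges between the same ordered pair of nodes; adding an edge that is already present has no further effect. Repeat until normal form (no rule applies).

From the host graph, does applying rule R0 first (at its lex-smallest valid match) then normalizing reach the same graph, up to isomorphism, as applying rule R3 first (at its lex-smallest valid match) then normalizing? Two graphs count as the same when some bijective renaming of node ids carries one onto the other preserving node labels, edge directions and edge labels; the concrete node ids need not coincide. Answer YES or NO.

Answer: YES

Derivation:
branch R0-first: apply at {0↦2, 1↦0, 2↦4} → |E|=8, then 3 more step(s) → NF |V|=4 |E|=4 V={0:B, 1:C, 3:A, 5:B} E=0-p->3 0-q->3 1-q->1 5-q->3
branch R3-first: apply at {0↦0, 1↦5, 2↦2, 3↦3} → |E|=8, then 3 more step(s) → NF |V|=4 |E|=4 V={0:B, 1:C, 2:A, 4:B} E=0-p->2 0-q->2 1-q->1 4-q->2
graphs isomorphic (equal up to label-preserving node renaming)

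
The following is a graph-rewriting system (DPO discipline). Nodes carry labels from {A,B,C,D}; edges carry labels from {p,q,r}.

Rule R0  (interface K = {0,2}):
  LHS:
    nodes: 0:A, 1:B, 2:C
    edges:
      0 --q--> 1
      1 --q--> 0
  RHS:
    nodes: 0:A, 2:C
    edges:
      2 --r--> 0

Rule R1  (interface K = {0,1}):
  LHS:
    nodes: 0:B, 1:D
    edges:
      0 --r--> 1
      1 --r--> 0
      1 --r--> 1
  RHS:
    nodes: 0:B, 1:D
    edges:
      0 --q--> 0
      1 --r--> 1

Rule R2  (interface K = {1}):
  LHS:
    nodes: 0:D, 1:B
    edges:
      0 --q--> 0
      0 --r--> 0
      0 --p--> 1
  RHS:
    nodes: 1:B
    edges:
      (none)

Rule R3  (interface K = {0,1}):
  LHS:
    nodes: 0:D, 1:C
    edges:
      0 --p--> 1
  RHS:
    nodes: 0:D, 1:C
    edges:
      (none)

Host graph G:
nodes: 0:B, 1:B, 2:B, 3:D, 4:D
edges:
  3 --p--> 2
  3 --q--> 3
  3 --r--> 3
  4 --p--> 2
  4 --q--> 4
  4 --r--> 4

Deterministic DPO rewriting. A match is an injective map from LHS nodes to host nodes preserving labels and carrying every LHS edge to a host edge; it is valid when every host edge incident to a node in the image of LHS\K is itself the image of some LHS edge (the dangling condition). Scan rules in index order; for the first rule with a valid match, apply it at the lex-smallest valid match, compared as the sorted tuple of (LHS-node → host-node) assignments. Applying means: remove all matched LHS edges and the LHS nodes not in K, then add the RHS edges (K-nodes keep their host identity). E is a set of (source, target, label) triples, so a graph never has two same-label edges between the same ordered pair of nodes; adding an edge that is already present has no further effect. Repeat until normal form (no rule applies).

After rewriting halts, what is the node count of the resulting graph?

Answer: 3

Derivation:
[0] host  ⇒  5 nodes, 6 edges  {3-p->2 3-q->3 3-r->3 4-p->2 4-q->4 4-r->4}
[1] R2 @ {0↦3, 1↦2}  ⇒  4 nodes, 3 edges  {4-p->2 4-q->4 4-r->4}
[2] R2 @ {0↦4, 1↦2}  ⇒  3 nodes, 0 edges  {∅}
halt: no rule applies after step 2
NF nodes: {0:B, 1:B, 2:B}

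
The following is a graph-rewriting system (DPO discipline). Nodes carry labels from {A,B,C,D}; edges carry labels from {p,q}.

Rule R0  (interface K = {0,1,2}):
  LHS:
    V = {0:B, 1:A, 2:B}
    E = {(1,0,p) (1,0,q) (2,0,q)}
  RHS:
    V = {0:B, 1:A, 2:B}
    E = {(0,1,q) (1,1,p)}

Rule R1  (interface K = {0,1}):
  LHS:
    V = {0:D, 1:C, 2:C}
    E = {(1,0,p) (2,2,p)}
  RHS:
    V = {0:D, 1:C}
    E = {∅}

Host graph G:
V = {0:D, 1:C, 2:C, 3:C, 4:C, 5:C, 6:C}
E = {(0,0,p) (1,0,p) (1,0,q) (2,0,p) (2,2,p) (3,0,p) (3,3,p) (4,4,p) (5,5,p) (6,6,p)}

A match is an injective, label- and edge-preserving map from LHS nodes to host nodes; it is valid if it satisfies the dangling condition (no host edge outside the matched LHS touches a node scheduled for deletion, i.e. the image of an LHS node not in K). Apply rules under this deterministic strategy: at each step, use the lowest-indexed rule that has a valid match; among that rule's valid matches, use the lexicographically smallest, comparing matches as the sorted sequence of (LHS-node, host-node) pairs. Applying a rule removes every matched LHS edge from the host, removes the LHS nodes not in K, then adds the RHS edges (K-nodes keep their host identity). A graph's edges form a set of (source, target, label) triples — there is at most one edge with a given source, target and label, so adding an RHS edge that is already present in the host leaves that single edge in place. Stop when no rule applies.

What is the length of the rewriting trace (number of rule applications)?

Answer: 3

Steps:
[0] host  ⇒  7 nodes, 10 edges  {0-p->0 1-p->0 1-q->0 2-p->0 2-p->2 3-p->0 3-p->3 4-p->4 5-p->5 6-p->6}
[1] R1 @ {0↦0, 1↦1, 2↦4}  ⇒  6 nodes, 8 edges  {0-p->0 1-q->0 2-p->0 2-p->2 3-p->0 3-p->3 5-p->5 6-p->6}
[2] R1 @ {0↦0, 1↦2, 2↦5}  ⇒  5 nodes, 6 edges  {0-p->0 1-q->0 2-p->2 3-p->0 3-p->3 6-p->6}
[3] R1 @ {0↦0, 1↦3, 2↦2}  ⇒  4 nodes, 4 edges  {0-p->0 1-q->0 3-p->3 6-p->6}
normal form: no rule applies after step 3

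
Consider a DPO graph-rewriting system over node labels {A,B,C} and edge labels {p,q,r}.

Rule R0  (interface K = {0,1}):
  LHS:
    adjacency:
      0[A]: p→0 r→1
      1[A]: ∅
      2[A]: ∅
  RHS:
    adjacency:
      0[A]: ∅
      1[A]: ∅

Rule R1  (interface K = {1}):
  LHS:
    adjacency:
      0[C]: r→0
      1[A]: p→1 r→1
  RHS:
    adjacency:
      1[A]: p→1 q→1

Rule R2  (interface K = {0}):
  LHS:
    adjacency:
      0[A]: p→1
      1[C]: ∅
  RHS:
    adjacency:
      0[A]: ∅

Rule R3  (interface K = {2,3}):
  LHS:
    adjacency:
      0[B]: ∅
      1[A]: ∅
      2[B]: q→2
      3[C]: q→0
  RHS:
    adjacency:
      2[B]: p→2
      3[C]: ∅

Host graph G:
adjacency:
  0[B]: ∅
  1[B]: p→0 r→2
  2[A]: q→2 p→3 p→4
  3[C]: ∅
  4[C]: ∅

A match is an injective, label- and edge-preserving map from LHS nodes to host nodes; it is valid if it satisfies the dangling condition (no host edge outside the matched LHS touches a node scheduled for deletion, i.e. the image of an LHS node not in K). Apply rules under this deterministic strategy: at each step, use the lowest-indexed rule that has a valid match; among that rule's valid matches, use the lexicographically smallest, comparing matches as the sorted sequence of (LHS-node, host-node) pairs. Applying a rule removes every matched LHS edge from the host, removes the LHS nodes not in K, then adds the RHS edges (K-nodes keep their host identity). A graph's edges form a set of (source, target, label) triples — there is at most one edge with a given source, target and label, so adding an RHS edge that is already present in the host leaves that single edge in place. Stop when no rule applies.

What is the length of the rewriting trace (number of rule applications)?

Answer: 2

Steps:
[0] host  ⇒  5 nodes, 5 edges  {1-p->0 1-r->2 2-q->2 2-p->3 2-p->4}
[1] R2 @ {0↦2, 1↦3}  ⇒  4 nodes, 4 edges  {1-p->0 1-r->2 2-q->2 2-p->4}
[2] R2 @ {0↦2, 1↦4}  ⇒  3 nodes, 3 edges  {1-p->0 1-r->2 2-q->2}
normal form: no rule applies after step 2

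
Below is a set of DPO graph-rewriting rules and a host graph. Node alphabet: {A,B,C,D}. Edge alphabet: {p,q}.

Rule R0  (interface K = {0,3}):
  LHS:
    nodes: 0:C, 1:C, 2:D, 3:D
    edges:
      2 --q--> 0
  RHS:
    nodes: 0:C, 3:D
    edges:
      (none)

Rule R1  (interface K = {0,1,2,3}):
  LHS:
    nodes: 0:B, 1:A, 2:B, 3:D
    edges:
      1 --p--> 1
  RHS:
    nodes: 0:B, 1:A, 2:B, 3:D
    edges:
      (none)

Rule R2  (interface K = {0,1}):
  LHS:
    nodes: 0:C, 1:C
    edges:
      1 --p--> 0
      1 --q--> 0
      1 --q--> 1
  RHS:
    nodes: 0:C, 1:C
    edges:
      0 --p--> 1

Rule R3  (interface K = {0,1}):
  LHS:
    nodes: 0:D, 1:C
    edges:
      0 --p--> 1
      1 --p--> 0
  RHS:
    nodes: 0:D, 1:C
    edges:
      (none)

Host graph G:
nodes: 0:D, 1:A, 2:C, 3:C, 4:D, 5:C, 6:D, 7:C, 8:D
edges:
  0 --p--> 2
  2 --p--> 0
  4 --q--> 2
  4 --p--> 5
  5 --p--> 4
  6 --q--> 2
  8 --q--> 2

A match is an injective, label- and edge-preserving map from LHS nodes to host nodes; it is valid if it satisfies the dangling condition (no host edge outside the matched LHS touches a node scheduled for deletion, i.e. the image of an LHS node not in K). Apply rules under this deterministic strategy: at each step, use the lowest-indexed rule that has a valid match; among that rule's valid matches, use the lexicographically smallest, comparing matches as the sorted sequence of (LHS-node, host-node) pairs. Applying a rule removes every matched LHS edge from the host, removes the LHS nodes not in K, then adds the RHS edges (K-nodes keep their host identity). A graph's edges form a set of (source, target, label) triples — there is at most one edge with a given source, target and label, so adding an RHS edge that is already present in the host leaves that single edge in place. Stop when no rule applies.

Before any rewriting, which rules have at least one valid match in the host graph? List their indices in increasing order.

R0: 12 valid matches — {0↦2, 1↦3, 2↦6, 3↦0}, {0↦2, 1↦3, 2↦6, 3↦4}, {0↦2, 1↦3, 2↦6, 3↦8} (+9 more)
R1: no valid match — LHS pattern not found
R2: no valid match — LHS pattern not found
R3: 2 valid matches — {0↦0, 1↦2}, {0↦4, 1↦5}

Answer: [R0,R3]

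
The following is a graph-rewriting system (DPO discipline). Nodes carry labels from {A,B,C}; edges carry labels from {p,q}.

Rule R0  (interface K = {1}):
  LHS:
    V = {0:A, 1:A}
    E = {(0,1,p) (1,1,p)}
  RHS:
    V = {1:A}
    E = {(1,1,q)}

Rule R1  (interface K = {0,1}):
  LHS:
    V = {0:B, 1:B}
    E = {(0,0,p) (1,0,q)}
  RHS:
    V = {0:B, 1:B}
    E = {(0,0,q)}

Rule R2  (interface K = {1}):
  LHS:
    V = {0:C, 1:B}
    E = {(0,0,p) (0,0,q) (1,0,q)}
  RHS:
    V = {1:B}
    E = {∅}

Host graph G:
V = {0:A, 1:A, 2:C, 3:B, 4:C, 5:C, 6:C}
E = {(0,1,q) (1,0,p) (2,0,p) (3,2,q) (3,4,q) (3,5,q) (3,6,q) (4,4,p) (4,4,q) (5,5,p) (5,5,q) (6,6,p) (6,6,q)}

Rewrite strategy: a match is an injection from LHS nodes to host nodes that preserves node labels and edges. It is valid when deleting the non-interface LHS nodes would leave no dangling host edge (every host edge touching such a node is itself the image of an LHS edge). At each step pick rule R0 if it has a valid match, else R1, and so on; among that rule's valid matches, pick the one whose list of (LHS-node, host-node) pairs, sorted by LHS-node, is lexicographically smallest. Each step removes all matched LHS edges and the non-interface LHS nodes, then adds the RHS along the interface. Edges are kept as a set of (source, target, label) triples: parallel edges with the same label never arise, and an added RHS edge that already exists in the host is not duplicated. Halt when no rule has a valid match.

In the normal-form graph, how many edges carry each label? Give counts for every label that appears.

initial: |V|=7 |E|=13  E = 0-q->1 1-p->0 2-p->0 3-q->2 3-q->4 3-q->5 3-q->6 4-p->4 4-q->4 5-p->5 5-q->5 6-p->6 6-q->6
step 1: apply R2 at {0↦4, 1↦3}  → |V|=6 |E|=10  E = 0-q->1 1-p->0 2-p->0 3-q->2 3-q->5 3-q->6 5-p->5 5-q->5 6-p->6 6-q->6
step 2: apply R2 at {0↦5, 1↦3}  → |V|=5 |E|=7  E = 0-q->1 1-p->0 2-p->0 3-q->2 3-q->6 6-p->6 6-q->6
step 3: apply R2 at {0↦6, 1↦3}  → |V|=4 |E|=4  E = 0-q->1 1-p->0 2-p->0 3-q->2
halt: no rule applies after step 3
NF edges: [(0, 1, 'q'), (1, 0, 'p'), (2, 0, 'p'), (3, 2, 'q')]

Answer: p:2 q:2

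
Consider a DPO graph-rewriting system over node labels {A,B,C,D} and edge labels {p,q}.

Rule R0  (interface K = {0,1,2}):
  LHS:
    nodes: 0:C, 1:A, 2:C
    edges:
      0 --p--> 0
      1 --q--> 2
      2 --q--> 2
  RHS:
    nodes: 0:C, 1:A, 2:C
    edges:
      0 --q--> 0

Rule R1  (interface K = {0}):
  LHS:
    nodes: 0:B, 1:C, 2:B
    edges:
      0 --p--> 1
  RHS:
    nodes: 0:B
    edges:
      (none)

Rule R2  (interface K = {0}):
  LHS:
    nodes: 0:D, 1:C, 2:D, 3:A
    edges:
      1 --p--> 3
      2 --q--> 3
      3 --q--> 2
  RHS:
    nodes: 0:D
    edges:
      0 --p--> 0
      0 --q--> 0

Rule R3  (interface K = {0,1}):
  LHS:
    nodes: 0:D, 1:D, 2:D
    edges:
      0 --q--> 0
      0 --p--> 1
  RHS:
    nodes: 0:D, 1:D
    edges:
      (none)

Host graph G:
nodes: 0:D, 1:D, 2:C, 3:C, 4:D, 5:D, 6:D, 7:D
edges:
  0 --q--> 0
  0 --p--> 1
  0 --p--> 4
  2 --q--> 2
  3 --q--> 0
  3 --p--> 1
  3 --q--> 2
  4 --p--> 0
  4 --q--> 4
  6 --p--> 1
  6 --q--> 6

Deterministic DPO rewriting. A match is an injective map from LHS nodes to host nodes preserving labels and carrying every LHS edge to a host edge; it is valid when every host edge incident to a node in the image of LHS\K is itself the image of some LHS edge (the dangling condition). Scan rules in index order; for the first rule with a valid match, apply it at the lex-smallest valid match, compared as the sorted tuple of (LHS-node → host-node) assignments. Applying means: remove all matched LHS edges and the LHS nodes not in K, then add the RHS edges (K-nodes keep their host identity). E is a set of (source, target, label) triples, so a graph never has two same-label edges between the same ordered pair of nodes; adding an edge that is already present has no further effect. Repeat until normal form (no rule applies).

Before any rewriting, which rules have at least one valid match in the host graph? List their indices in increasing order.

Answer: [R3]

Derivation:
R0: no valid match — LHS pattern not found
R1: no valid match — LHS pattern not found
R2: no valid match — LHS pattern not found
R3: 8 valid matches — {0↦0, 1↦1, 2↦5}, {0↦0, 1↦1, 2↦7}, {0↦0, 1↦4, 2↦5} (+5 more)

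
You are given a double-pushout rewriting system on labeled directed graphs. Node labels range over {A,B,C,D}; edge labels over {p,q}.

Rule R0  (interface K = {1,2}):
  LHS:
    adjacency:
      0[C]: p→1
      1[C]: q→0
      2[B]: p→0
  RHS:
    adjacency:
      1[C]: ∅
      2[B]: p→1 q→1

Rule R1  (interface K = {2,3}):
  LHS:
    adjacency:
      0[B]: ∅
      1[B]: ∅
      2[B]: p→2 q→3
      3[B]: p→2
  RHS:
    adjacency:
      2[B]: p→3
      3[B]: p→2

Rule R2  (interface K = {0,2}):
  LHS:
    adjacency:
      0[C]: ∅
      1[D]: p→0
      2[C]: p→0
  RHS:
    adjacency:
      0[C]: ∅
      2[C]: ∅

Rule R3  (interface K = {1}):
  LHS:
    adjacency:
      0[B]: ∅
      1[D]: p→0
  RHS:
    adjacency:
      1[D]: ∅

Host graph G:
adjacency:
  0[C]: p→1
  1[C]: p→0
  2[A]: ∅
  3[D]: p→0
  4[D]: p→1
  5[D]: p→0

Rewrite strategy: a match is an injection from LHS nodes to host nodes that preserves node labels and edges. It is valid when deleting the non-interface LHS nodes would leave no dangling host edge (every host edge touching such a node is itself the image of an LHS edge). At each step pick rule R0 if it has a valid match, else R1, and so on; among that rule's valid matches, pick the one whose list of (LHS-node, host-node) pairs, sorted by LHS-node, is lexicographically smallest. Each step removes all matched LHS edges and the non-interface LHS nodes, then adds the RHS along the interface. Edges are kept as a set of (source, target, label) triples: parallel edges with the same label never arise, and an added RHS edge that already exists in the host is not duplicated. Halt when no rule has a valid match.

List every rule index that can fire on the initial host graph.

R0: no valid match — LHS pattern not found
R1: no valid match — LHS pattern not found
R2: 3 valid matches — {0↦0, 1↦3, 2↦1}, {0↦0, 1↦5, 2↦1}, {0↦1, 1↦4, 2↦0}
R3: no valid match — LHS pattern not found

Answer: [R2]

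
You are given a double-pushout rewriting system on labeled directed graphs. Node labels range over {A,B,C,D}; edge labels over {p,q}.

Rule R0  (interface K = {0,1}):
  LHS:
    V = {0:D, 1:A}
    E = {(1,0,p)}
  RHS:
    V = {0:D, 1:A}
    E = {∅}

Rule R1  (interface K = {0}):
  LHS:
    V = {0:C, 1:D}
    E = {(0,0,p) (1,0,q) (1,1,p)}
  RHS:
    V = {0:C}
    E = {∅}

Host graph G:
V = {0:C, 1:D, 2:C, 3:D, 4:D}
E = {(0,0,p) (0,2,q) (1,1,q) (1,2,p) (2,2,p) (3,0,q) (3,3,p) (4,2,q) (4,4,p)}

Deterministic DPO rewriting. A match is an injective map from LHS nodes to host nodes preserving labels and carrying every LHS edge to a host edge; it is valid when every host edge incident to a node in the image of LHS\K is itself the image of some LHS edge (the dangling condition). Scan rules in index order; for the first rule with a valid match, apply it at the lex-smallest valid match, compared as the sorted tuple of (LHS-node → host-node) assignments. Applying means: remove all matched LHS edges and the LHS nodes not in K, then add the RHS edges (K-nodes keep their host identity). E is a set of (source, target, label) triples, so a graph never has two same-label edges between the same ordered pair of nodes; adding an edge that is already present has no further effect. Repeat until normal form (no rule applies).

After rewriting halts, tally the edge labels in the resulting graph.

initial: |V|=5 |E|=9  E = 0-p->0 0-q->2 1-q->1 1-p->2 2-p->2 3-q->0 3-p->3 4-q->2 4-p->4
step 1: apply R1 at {0↦0, 1↦3}  → |V|=4 |E|=6  E = 0-q->2 1-q->1 1-p->2 2-p->2 4-q->2 4-p->4
step 2: apply R1 at {0↦2, 1↦4}  → |V|=3 |E|=3  E = 0-q->2 1-q->1 1-p->2
final graph: no rule applies after step 2
NF edges: [(0, 2, 'q'), (1, 1, 'q'), (1, 2, 'p')]

Answer: p:1 q:2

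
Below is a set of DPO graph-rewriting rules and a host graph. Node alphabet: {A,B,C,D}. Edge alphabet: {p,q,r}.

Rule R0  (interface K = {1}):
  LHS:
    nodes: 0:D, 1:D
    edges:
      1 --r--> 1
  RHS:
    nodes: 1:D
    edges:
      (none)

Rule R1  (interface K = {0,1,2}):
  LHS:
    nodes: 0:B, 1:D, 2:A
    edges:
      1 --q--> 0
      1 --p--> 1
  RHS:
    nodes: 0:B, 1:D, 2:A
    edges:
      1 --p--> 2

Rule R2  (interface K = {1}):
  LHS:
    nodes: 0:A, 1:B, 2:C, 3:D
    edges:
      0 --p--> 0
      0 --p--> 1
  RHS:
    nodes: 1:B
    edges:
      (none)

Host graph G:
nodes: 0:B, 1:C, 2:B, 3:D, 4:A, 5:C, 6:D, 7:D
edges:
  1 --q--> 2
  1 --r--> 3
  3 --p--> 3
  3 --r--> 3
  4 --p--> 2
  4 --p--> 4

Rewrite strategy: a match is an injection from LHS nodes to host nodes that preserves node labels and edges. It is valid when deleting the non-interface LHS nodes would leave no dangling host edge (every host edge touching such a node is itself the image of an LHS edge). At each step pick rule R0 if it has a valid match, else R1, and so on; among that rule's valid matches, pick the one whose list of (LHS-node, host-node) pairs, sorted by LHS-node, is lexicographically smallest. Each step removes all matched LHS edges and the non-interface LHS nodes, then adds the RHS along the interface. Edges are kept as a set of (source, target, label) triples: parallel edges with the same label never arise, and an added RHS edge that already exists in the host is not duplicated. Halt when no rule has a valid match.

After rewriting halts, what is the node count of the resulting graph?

start.  V:8 E:6  edges: 1-q->2 1-r->3 3-p->3 3-r->3 4-p->2 4-p->4
1. fire R0 via {0↦6, 1↦3}  →  V:7 E:5  edges: 1-q->2 1-r->3 3-p->3 4-p->2 4-p->4
2. fire R2 via {0↦4, 1↦2, 2↦5, 3↦7}  →  V:4 E:3  edges: 1-q->2 1-r->3 3-p->3
normal form: no rule applies after step 2
NF nodes: {0:B, 1:C, 2:B, 3:D}

Answer: 4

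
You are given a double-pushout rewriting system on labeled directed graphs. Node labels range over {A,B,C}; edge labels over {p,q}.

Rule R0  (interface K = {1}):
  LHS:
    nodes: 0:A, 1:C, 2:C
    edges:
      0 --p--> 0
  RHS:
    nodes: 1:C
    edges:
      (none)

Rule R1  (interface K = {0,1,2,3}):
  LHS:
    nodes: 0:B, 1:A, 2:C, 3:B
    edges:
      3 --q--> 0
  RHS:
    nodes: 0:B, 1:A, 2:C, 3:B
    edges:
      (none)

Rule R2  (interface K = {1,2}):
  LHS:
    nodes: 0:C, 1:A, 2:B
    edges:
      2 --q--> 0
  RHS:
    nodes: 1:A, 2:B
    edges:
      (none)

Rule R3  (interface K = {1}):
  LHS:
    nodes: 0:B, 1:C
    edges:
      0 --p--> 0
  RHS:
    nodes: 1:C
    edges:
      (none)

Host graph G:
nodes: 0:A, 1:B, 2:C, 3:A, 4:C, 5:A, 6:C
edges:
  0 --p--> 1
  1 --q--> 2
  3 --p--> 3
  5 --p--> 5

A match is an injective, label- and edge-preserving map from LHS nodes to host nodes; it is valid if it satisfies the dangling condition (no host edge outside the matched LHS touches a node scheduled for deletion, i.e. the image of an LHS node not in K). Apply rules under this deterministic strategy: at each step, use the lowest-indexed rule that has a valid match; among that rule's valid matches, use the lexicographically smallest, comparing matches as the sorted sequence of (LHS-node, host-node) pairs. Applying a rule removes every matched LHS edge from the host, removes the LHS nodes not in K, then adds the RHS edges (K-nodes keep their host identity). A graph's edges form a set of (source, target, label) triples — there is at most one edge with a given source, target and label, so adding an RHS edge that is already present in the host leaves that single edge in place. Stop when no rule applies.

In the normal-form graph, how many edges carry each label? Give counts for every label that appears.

[0] host  ⇒  7 nodes, 4 edges  {0-p->1 1-q->2 3-p->3 5-p->5}
[1] R0 @ {0↦3, 1↦2, 2↦4}  ⇒  5 nodes, 3 edges  {0-p->1 1-q->2 5-p->5}
[2] R0 @ {0↦5, 1↦2, 2↦6}  ⇒  3 nodes, 2 edges  {0-p->1 1-q->2}
[3] R2 @ {0↦2, 1↦0, 2↦1}  ⇒  2 nodes, 1 edges  {0-p->1}
normal form: no rule applies after step 3
NF edges: [(0, 1, 'p')]

Answer: p:1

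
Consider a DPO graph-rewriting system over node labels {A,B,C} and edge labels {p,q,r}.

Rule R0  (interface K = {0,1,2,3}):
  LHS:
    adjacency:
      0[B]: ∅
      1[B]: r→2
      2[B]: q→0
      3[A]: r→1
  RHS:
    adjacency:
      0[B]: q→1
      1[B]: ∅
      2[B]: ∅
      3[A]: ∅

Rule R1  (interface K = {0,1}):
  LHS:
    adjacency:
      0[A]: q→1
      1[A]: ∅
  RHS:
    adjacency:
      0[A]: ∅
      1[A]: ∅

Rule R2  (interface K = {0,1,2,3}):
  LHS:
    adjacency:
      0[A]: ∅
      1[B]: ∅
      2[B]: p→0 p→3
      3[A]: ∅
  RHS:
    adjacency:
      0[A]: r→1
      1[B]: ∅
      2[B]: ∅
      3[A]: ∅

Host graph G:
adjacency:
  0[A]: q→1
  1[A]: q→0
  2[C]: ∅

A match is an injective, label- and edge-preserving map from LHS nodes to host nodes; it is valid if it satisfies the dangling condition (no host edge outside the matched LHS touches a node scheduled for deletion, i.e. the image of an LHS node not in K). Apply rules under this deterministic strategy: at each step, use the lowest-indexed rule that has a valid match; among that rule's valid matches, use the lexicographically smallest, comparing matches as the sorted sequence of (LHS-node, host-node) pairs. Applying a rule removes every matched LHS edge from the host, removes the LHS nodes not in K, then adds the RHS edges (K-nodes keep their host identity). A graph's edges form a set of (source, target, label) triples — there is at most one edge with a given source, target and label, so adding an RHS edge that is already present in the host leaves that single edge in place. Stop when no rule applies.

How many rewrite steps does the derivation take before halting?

Answer: 2

Rewrite trace:
start.  V:3 E:2  edges: 0-q->1 1-q->0
1. fire R1 via {0↦0, 1↦1}  →  V:3 E:1  edges: 1-q->0
2. fire R1 via {0↦1, 1↦0}  →  V:3 E:0  edges: ∅
halt: no rule applies after step 2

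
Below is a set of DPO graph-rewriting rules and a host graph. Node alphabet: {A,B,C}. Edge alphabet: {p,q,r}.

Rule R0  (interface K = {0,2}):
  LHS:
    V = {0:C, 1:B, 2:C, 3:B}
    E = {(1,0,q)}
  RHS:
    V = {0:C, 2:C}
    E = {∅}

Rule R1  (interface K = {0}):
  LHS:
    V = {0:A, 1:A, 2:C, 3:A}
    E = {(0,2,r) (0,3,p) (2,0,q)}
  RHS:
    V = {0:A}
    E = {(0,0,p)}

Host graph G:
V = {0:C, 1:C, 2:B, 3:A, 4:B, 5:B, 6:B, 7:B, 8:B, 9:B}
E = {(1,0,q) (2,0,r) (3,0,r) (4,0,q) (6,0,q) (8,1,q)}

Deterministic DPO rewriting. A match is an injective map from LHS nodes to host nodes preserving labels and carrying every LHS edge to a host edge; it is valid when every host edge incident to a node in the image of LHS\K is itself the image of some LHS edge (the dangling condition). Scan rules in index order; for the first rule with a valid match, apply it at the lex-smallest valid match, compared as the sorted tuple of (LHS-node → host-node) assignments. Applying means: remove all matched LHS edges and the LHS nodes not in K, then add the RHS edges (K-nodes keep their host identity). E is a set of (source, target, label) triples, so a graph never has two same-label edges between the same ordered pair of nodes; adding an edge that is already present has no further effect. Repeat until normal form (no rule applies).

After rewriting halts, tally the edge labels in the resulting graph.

Answer: q:1 r:2

Steps:
[0] host  ⇒  10 nodes, 6 edges  {1-q->0 2-r->0 3-r->0 4-q->0 6-q->0 8-q->1}
[1] R0 @ {0↦0, 1↦4, 2↦1, 3↦5}  ⇒  8 nodes, 5 edges  {1-q->0 2-r->0 3-r->0 6-q->0 8-q->1}
[2] R0 @ {0↦0, 1↦6, 2↦1, 3↦7}  ⇒  6 nodes, 4 edges  {1-q->0 2-r->0 3-r->0 8-q->1}
[3] R0 @ {0↦1, 1↦8, 2↦0, 3↦9}  ⇒  4 nodes, 3 edges  {1-q->0 2-r->0 3-r->0}
halt: no rule applies after step 3
NF edges: [(1, 0, 'q'), (2, 0, 'r'), (3, 0, 'r')]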